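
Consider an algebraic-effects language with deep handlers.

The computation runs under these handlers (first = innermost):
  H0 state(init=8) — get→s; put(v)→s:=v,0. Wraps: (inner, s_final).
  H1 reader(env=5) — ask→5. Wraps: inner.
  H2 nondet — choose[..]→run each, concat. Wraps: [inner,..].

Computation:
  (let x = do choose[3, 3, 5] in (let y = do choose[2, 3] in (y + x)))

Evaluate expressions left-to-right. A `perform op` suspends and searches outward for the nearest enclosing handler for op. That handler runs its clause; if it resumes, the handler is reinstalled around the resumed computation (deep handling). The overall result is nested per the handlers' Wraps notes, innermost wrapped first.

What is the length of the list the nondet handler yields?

Step-by-step:
choose[3, 3, 5] @ H2
  branch[0] choose=3:
    choose[2, 3] @ H2
      branch[0] choose=2:
        H0 returns (5, 8)
        H1 returns (5, 8)
        H2 returns [(5, 8)]
      branch[1] choose=3:
        H0 returns (6, 8)
        H1 returns (6, 8)
        H2 returns [(6, 8)]
  branch[1] choose=3:
    choose[2, 3] @ H2
      branch[0] choose=2:
        H0 returns (5, 8)
        H1 returns (5, 8)
        H2 returns [(5, 8)]
      branch[1] choose=3:
        H0 returns (6, 8)
        H1 returns (6, 8)
        H2 returns [(6, 8)]
  branch[2] choose=5:
    choose[2, 3] @ H2
      branch[0] choose=2:
        H0 returns (7, 8)
        H1 returns (7, 8)
        H2 returns [(7, 8)]
      branch[1] choose=3:
        H0 returns (8, 8)
        H1 returns (8, 8)
        H2 returns [(8, 8)]
= [(5, 8), (6, 8), (5, 8), (6, 8), (7, 8), (8, 8)]

Answer: 6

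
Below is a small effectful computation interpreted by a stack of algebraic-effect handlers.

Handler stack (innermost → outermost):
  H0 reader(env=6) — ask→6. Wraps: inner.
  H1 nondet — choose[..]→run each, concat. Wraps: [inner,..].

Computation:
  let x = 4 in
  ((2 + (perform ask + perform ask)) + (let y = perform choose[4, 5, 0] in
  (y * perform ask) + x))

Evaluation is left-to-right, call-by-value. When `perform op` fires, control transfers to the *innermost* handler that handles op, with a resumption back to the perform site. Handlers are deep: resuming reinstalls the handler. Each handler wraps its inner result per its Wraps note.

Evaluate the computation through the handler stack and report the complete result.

Answer: [42, 48, 18]

Evaluation trace:
ask @ H0 ⇒ 6
ask @ H0 ⇒ 6
choose[4, 5, 0] @ H1
  branch[0] choose=4:
    ask @ H0 ⇒ 6
    H0 returns 42
    H1 returns [42]
  branch[1] choose=5:
    ask @ H0 ⇒ 6
    H0 returns 48
    H1 returns [48]
  branch[2] choose=0:
    ask @ H0 ⇒ 6
    H0 returns 18
    H1 returns [18]
= [42, 48, 18]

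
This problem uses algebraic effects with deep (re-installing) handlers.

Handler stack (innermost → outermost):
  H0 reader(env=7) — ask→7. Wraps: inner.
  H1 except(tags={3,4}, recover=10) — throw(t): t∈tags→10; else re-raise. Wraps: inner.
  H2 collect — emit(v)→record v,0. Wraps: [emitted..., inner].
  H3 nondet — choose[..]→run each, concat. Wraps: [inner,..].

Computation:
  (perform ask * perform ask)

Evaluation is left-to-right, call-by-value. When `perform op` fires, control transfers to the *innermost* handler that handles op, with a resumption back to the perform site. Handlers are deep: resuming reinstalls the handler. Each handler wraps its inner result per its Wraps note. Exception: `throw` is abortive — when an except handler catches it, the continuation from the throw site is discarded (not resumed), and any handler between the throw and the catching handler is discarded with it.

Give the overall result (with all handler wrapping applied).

Step-by-step:
ask @ H0 ⇒ 7
ask @ H0 ⇒ 7
H0 returns 49
H1 returns 49
H2 returns [49]
H3 returns [[49]]
= [[49]]

Answer: [[49]]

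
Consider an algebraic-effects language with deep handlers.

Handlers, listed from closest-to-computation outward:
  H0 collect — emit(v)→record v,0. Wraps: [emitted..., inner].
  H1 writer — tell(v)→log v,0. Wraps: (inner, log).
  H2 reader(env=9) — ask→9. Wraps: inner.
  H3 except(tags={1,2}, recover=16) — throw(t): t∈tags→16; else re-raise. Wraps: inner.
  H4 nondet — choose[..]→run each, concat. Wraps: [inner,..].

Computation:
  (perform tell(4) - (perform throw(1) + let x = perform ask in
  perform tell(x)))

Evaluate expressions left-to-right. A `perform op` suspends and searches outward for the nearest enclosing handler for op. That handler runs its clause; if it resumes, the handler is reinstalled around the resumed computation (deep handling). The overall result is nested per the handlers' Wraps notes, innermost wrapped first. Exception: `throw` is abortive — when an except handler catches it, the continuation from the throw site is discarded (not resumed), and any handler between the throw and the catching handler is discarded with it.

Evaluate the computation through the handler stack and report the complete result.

Step-by-step:
tell(4) @ H1 ⇒ log+=4
throw(1) @ H3 caught ⇒ 16
H4 returns [16]
= [16]

Answer: [16]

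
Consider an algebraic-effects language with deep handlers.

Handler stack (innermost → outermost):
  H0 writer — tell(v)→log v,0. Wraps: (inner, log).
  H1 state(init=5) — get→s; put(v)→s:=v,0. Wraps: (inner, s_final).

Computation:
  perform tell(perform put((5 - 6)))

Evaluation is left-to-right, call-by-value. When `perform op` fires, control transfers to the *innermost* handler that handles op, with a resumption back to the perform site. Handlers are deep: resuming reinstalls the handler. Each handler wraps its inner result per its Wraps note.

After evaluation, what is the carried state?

Working:
put(-1) @ H1 ⇒ s:=-1
tell(0) @ H0 ⇒ log+=0
H0 returns (0, (0))
H1 returns ((0, (0)), -1)
= ((0, (0)), -1)

Answer: -1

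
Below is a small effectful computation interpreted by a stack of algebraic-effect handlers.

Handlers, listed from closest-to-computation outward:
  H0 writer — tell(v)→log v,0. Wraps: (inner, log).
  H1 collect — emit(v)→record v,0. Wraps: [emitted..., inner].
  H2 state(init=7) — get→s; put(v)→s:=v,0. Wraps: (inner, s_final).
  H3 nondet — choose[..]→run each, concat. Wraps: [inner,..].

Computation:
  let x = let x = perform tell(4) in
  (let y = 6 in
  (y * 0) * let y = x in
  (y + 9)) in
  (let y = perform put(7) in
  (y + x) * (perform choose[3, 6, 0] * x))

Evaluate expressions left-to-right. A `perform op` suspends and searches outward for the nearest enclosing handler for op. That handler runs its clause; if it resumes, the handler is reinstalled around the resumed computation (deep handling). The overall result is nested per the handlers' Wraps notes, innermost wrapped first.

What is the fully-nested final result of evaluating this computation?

Answer: [([(0, (4))], 7), ([(0, (4))], 7), ([(0, (4))], 7)]

Evaluation trace:
tell(4) @ H0 ⇒ log+=4
put(7) @ H2 ⇒ s:=7
choose[3, 6, 0] @ H3
  branch[0] choose=3:
    H0 returns (0, (4))
    H1 returns [(0, (4))]
    H2 returns ([(0, (4))], 7)
    H3 returns [([(0, (4))], 7)]
  branch[1] choose=6:
    H0 returns (0, (4))
    H1 returns [(0, (4))]
    H2 returns ([(0, (4))], 7)
    H3 returns [([(0, (4))], 7)]
  branch[2] choose=0:
    H0 returns (0, (4))
    H1 returns [(0, (4))]
    H2 returns ([(0, (4))], 7)
    H3 returns [([(0, (4))], 7)]
= [([(0, (4))], 7), ([(0, (4))], 7), ([(0, (4))], 7)]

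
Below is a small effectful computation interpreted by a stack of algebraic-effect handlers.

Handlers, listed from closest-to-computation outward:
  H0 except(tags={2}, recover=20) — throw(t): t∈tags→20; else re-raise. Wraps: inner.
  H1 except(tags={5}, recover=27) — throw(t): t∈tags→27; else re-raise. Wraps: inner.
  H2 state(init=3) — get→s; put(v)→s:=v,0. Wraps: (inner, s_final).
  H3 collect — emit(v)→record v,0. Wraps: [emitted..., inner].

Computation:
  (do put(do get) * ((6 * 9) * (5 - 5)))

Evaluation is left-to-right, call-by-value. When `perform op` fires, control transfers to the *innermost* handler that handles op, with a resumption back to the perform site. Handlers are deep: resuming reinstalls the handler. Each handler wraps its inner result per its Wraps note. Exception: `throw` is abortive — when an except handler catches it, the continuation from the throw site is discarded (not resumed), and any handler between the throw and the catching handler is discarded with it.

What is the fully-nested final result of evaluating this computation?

Evaluation trace:
get @ H2 ⇒ 3
put(3) @ H2 ⇒ s:=3
H0 returns 0
H1 returns 0
H2 returns (0, 3)
H3 returns [(0, 3)]
= [(0, 3)]

Answer: [(0, 3)]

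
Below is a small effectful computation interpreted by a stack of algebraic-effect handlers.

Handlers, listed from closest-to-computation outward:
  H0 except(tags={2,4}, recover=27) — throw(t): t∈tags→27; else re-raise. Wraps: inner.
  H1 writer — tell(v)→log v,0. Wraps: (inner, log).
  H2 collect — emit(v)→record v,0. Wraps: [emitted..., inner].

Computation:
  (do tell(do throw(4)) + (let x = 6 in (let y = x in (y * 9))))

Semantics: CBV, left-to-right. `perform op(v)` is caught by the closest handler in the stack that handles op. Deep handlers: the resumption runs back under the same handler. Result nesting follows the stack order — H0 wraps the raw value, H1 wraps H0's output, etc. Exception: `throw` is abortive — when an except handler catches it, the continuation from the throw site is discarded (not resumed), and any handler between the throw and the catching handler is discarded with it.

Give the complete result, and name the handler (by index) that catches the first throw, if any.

Evaluation trace:
throw(4) @ H0 caught ⇒ 27
H1 returns (27, ())
H2 returns [(27, ())]
= [(27, ())]

Answer: [(27, ())] ; first throw caught by: H0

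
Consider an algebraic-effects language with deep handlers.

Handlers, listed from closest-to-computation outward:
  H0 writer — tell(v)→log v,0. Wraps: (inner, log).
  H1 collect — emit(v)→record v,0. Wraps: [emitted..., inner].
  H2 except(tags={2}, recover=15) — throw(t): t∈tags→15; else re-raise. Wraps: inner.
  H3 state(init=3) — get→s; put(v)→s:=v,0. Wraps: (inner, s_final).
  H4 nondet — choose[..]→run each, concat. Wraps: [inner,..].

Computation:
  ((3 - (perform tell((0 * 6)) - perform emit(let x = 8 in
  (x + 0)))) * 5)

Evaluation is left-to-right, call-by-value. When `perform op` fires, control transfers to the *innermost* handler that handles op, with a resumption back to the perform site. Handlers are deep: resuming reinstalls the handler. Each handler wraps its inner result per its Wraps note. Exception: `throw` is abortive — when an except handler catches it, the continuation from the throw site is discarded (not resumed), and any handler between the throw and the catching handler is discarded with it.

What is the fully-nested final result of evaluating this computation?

Answer: [([8, (15, (0))], 3)]

Working:
tell(0) @ H0 ⇒ log+=0
emit(8) @ H1 ⇒ out+=8
H0 returns (15, (0))
H1 returns [8, (15, (0))]
H2 returns [8, (15, (0))]
H3 returns ([8, (15, (0))], 3)
H4 returns [([8, (15, (0))], 3)]
= [([8, (15, (0))], 3)]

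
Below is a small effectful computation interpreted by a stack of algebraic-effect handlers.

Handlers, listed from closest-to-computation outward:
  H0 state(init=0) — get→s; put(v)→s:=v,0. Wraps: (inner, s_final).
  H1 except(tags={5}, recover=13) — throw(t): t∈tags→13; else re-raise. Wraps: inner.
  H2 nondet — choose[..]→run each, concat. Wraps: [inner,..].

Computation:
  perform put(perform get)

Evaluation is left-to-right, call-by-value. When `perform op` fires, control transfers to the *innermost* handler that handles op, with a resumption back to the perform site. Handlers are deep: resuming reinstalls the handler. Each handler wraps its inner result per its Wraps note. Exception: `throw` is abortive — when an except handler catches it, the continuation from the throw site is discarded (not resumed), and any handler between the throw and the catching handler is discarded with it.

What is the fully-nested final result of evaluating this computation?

Answer: [(0, 0)]

Working:
get @ H0 ⇒ 0
put(0) @ H0 ⇒ s:=0
H0 returns (0, 0)
H1 returns (0, 0)
H2 returns [(0, 0)]
= [(0, 0)]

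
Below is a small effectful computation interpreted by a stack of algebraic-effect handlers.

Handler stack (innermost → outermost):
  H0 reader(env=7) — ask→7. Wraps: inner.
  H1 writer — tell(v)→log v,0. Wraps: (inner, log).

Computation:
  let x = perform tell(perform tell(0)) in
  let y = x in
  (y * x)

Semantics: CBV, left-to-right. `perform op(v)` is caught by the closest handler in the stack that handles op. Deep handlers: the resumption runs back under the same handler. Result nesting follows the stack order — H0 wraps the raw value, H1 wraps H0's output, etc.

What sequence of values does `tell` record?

Answer: (0, 0)

Step-by-step:
tell(0) @ H1 ⇒ log+=0
tell(0) @ H1 ⇒ log+=0
H0 returns 0
H1 returns (0, (0, 0))
= (0, (0, 0))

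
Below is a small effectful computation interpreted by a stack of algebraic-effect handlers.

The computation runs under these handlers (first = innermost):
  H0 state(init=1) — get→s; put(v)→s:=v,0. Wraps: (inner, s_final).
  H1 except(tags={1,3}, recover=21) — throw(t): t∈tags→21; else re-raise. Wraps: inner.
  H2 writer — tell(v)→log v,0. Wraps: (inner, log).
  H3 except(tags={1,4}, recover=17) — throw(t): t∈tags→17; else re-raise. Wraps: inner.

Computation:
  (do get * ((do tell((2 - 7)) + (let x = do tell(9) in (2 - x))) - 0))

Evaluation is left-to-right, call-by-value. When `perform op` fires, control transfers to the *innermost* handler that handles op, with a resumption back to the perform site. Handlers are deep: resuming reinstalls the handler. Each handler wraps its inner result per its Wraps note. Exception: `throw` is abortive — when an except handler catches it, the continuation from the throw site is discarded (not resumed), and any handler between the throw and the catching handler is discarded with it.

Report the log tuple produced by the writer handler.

Answer: (-5, 9)

Working:
get @ H0 ⇒ 1
tell(-5) @ H2 ⇒ log+=-5
tell(9) @ H2 ⇒ log+=9
H0 returns (2, 1)
H1 returns (2, 1)
H2 returns ((2, 1), (-5, 9))
H3 returns ((2, 1), (-5, 9))
= ((2, 1), (-5, 9))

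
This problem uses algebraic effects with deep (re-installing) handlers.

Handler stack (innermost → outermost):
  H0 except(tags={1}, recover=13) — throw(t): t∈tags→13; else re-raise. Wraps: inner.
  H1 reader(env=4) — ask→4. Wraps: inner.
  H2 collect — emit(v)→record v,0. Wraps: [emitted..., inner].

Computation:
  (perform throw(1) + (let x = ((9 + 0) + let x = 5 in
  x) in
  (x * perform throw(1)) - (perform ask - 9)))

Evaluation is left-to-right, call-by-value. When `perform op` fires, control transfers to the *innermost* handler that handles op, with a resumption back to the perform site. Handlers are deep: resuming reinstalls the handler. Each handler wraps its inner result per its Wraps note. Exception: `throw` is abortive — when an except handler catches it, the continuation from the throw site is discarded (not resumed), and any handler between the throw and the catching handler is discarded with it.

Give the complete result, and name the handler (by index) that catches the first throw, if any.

Answer: [13] ; first throw caught by: H0

Working:
throw(1) @ H0 caught ⇒ 13
H1 returns 13
H2 returns [13]
= [13]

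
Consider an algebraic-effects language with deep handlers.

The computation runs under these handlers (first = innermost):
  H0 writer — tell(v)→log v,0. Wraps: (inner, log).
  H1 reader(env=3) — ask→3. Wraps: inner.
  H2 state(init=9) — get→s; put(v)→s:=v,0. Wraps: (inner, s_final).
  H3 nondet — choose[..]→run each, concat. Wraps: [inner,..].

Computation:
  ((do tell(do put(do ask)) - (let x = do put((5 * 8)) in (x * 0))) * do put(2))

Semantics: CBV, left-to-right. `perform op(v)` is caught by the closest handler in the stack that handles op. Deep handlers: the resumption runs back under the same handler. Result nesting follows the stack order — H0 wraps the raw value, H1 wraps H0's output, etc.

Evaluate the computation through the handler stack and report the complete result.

Answer: [((0, (0)), 2)]

Working:
ask @ H1 ⇒ 3
put(3) @ H2 ⇒ s:=3
tell(0) @ H0 ⇒ log+=0
put(40) @ H2 ⇒ s:=40
put(2) @ H2 ⇒ s:=2
H0 returns (0, (0))
H1 returns (0, (0))
H2 returns ((0, (0)), 2)
H3 returns [((0, (0)), 2)]
= [((0, (0)), 2)]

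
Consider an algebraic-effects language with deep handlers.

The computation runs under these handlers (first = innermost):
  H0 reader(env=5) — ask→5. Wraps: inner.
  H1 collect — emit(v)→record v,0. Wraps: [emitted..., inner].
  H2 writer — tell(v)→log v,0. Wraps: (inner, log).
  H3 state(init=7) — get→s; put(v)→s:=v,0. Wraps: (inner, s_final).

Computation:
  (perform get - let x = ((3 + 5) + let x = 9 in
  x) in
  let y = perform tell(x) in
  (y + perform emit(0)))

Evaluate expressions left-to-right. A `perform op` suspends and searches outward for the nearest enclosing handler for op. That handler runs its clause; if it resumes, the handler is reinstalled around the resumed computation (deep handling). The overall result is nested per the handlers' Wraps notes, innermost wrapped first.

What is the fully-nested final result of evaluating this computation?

Step-by-step:
get @ H3 ⇒ 7
tell(17) @ H2 ⇒ log+=17
emit(0) @ H1 ⇒ out+=0
H0 returns 7
H1 returns [0, 7]
H2 returns ([0, 7], (17))
H3 returns (([0, 7], (17)), 7)
= (([0, 7], (17)), 7)

Answer: (([0, 7], (17)), 7)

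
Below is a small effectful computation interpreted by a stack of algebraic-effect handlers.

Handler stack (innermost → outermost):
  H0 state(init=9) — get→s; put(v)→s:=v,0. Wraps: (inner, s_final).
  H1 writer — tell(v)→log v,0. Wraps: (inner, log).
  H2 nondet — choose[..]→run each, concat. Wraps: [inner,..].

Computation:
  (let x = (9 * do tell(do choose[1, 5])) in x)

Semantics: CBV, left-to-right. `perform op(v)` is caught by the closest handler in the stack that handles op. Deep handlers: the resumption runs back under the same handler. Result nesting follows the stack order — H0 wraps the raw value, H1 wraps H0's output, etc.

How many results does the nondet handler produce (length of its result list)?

Step-by-step:
choose[1, 5] @ H2
  branch[0] choose=1:
    tell(1) @ H1 ⇒ log+=1
    H0 returns (0, 9)
    H1 returns ((0, 9), (1))
    H2 returns [((0, 9), (1))]
  branch[1] choose=5:
    tell(5) @ H1 ⇒ log+=5
    H0 returns (0, 9)
    H1 returns ((0, 9), (5))
    H2 returns [((0, 9), (5))]
= [((0, 9), (1)), ((0, 9), (5))]

Answer: 2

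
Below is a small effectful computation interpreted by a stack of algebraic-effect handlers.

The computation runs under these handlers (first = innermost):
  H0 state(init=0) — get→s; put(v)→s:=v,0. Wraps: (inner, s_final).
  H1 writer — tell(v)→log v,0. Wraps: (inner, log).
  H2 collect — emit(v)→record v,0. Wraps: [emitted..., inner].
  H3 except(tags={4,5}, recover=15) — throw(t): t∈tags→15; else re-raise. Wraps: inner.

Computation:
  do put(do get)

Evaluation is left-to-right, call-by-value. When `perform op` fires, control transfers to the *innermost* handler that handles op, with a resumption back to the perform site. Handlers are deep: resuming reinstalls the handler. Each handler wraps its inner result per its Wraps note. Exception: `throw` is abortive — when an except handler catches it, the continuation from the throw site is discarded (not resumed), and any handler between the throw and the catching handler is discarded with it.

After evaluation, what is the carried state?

Answer: 0

Step-by-step:
get @ H0 ⇒ 0
put(0) @ H0 ⇒ s:=0
H0 returns (0, 0)
H1 returns ((0, 0), ())
H2 returns [((0, 0), ())]
H3 returns [((0, 0), ())]
= [((0, 0), ())]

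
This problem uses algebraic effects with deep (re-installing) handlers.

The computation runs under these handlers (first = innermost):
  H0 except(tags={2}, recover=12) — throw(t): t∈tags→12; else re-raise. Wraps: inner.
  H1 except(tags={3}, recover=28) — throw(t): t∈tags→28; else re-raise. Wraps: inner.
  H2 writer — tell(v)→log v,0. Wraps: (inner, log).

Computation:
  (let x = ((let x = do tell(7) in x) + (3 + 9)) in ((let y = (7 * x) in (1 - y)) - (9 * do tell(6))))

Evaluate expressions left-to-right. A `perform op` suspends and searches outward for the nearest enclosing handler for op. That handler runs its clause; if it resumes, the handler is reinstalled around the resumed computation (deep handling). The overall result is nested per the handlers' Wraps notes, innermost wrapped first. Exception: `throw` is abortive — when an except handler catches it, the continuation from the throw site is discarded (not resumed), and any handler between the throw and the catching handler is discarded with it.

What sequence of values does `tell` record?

Answer: (7, 6)

Working:
tell(7) @ H2 ⇒ log+=7
tell(6) @ H2 ⇒ log+=6
H0 returns -83
H1 returns -83
H2 returns (-83, (7, 6))
= (-83, (7, 6))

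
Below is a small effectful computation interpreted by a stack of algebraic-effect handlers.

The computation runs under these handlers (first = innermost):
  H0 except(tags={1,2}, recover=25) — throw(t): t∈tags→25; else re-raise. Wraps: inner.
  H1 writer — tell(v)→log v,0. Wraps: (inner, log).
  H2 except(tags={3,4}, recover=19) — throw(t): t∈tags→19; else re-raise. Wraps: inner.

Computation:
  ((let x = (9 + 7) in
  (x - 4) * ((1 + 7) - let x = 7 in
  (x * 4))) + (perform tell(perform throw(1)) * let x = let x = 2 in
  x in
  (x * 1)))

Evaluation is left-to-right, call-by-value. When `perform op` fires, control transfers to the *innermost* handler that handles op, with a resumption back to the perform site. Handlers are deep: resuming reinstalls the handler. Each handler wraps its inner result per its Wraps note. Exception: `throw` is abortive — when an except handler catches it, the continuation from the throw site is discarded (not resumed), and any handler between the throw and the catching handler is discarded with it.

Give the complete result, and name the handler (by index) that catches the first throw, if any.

Answer: (25, ()) ; first throw caught by: H0

Working:
throw(1) @ H0 caught ⇒ 25
H1 returns (25, ())
H2 returns (25, ())
= (25, ())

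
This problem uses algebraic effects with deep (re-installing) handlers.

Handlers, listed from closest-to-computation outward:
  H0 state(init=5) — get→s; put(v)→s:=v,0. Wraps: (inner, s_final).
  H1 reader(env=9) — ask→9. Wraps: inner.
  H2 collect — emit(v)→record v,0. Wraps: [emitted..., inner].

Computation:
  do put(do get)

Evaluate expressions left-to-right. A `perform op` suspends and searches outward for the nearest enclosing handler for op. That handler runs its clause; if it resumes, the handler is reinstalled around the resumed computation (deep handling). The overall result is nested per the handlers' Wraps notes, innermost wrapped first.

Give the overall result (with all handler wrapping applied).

Step-by-step:
get @ H0 ⇒ 5
put(5) @ H0 ⇒ s:=5
H0 returns (0, 5)
H1 returns (0, 5)
H2 returns [(0, 5)]
= [(0, 5)]

Answer: [(0, 5)]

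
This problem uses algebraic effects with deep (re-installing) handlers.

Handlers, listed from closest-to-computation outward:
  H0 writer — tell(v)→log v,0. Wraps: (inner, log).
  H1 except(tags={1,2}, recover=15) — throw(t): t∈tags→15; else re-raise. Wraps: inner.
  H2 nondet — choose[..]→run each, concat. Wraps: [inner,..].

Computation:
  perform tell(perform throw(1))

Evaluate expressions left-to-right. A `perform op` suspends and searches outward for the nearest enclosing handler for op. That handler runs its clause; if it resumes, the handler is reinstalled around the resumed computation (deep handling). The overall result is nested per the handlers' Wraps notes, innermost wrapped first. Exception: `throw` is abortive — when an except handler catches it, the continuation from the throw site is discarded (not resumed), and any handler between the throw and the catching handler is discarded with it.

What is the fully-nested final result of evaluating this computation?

Evaluation trace:
throw(1) @ H1 caught ⇒ 15
H2 returns [15]
= [15]

Answer: [15]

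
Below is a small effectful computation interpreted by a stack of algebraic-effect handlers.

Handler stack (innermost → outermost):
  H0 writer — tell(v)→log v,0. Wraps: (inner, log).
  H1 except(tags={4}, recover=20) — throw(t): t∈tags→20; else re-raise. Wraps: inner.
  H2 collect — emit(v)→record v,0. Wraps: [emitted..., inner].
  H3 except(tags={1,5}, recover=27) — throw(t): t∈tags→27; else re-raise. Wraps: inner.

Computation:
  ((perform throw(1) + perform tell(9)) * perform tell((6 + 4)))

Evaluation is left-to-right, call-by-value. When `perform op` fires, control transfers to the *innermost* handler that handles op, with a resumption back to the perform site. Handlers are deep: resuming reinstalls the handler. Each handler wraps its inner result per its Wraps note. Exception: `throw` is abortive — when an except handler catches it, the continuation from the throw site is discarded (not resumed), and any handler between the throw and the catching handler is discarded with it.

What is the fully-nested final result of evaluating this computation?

Step-by-step:
throw(1) @ H1 re-raised
throw(1) @ H3 caught ⇒ 27
= 27

Answer: 27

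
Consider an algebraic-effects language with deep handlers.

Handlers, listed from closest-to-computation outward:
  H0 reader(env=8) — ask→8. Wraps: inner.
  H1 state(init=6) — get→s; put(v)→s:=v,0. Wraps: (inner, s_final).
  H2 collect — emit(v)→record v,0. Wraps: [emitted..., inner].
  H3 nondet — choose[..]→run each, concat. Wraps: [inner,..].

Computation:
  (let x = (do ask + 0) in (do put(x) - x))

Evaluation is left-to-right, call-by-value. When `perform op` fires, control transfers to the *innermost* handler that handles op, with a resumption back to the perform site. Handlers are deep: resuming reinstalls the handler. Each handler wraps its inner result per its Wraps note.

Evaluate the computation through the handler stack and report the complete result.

Answer: [[(-8, 8)]]

Step-by-step:
ask @ H0 ⇒ 8
put(8) @ H1 ⇒ s:=8
H0 returns -8
H1 returns (-8, 8)
H2 returns [(-8, 8)]
H3 returns [[(-8, 8)]]
= [[(-8, 8)]]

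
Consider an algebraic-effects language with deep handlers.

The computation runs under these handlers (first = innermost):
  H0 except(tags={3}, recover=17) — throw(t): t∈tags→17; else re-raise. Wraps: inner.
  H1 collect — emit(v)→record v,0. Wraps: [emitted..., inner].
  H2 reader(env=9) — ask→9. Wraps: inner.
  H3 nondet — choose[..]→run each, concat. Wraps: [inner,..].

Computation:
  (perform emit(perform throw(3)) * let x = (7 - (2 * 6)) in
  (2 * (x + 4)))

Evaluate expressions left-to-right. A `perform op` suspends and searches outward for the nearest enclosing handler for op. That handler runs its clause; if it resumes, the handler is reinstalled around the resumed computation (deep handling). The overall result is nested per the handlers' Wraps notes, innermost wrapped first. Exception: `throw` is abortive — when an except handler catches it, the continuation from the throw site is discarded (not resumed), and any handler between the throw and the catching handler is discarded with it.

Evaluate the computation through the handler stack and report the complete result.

Answer: [[17]]

Working:
throw(3) @ H0 caught ⇒ 17
H1 returns [17]
H2 returns [17]
H3 returns [[17]]
= [[17]]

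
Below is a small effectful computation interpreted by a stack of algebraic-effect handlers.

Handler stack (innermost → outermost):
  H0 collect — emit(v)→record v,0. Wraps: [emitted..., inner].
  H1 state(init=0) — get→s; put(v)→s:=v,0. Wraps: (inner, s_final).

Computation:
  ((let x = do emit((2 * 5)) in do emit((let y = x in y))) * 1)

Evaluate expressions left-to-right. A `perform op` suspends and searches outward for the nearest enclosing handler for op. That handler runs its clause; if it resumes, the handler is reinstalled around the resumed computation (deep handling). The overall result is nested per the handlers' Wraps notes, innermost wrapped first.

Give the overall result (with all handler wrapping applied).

Answer: ([10, 0, 0], 0)

Working:
emit(10) @ H0 ⇒ out+=10
emit(0) @ H0 ⇒ out+=0
H0 returns [10, 0, 0]
H1 returns ([10, 0, 0], 0)
= ([10, 0, 0], 0)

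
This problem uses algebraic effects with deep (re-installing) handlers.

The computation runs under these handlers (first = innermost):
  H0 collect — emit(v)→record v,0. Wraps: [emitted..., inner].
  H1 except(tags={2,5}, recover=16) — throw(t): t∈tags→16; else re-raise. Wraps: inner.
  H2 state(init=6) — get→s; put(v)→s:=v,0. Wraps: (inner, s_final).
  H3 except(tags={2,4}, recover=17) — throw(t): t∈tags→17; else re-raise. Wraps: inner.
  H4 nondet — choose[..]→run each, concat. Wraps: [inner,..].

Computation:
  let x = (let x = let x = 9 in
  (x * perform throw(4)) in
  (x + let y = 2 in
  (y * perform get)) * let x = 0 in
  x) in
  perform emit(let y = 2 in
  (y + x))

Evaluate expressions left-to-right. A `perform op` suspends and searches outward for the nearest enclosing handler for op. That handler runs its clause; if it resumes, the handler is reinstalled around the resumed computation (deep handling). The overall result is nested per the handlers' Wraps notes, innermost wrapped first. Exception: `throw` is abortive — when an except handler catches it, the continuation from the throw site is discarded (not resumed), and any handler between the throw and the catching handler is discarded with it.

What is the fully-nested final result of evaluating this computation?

Evaluation trace:
throw(4) @ H1 re-raised
throw(4) @ H3 caught ⇒ 17
H4 returns [17]
= [17]

Answer: [17]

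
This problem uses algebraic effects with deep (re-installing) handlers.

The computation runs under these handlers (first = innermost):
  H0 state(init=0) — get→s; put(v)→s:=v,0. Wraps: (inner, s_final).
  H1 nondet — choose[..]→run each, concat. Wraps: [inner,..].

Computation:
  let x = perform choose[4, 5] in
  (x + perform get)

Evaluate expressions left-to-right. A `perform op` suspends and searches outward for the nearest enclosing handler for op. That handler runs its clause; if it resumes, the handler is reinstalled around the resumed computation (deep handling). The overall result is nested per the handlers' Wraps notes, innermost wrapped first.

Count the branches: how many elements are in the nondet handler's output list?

Answer: 2

Working:
choose[4, 5] @ H1
  branch[0] choose=4:
    get @ H0 ⇒ 0
    H0 returns (4, 0)
    H1 returns [(4, 0)]
  branch[1] choose=5:
    get @ H0 ⇒ 0
    H0 returns (5, 0)
    H1 returns [(5, 0)]
= [(4, 0), (5, 0)]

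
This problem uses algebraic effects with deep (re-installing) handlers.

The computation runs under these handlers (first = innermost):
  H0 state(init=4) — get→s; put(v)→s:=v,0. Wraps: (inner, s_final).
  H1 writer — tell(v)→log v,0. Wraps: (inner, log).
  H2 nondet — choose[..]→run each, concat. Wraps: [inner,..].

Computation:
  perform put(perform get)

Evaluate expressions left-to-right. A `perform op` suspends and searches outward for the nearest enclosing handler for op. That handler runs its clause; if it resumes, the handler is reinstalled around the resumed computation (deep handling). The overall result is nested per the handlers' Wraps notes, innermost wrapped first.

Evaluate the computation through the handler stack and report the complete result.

Answer: [((0, 4), ())]

Working:
get @ H0 ⇒ 4
put(4) @ H0 ⇒ s:=4
H0 returns (0, 4)
H1 returns ((0, 4), ())
H2 returns [((0, 4), ())]
= [((0, 4), ())]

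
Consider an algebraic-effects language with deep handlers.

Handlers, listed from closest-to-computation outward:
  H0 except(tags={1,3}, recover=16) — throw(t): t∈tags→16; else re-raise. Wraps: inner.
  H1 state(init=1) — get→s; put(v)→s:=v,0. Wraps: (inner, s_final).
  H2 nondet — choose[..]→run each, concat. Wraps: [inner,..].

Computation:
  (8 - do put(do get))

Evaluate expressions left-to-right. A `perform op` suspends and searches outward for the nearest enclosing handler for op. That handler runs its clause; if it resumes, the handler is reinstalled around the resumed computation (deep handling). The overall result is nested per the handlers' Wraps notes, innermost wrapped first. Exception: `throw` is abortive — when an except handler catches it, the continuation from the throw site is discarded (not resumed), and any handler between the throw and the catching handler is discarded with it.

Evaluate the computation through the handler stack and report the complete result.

Answer: [(8, 1)]

Evaluation trace:
get @ H1 ⇒ 1
put(1) @ H1 ⇒ s:=1
H0 returns 8
H1 returns (8, 1)
H2 returns [(8, 1)]
= [(8, 1)]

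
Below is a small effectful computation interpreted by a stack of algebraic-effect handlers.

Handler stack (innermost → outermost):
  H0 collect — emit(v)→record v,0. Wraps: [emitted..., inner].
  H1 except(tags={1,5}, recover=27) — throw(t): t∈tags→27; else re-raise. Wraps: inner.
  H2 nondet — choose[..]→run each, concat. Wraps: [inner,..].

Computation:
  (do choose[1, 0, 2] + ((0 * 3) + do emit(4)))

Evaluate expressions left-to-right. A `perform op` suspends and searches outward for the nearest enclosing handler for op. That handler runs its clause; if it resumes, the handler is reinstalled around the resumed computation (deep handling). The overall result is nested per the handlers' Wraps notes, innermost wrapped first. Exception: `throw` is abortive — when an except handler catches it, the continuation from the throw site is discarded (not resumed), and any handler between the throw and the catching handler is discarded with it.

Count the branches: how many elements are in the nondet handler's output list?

Working:
choose[1, 0, 2] @ H2
  branch[0] choose=1:
    emit(4) @ H0 ⇒ out+=4
    H0 returns [4, 1]
    H1 returns [4, 1]
    H2 returns [[4, 1]]
  branch[1] choose=0:
    emit(4) @ H0 ⇒ out+=4
    H0 returns [4, 0]
    H1 returns [4, 0]
    H2 returns [[4, 0]]
  branch[2] choose=2:
    emit(4) @ H0 ⇒ out+=4
    H0 returns [4, 2]
    H1 returns [4, 2]
    H2 returns [[4, 2]]
= [[4, 1], [4, 0], [4, 2]]

Answer: 3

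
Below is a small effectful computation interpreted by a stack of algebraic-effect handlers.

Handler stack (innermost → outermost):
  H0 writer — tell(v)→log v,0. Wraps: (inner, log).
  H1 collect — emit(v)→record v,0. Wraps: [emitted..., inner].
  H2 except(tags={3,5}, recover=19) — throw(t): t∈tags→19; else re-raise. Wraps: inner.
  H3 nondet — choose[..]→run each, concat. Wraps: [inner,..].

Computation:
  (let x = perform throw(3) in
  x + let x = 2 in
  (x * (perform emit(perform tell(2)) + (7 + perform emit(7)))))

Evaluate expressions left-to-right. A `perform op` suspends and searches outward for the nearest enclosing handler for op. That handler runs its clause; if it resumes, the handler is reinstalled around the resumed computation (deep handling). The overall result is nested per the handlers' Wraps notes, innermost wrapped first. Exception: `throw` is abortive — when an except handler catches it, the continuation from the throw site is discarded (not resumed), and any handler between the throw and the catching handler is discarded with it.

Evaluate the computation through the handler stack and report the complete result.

Working:
throw(3) @ H2 caught ⇒ 19
H3 returns [19]
= [19]

Answer: [19]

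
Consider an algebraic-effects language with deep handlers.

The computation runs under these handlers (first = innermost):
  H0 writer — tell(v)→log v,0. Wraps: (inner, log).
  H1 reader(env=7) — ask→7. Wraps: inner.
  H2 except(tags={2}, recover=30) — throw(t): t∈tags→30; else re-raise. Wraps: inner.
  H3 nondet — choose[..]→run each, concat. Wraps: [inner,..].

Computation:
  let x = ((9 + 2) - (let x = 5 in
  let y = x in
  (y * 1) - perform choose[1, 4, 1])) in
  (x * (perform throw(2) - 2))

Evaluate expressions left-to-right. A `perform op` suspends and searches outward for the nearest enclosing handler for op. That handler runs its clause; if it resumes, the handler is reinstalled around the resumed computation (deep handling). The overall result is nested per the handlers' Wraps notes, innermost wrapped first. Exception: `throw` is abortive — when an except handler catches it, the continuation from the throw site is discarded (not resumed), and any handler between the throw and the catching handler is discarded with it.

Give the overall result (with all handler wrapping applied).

Answer: [30, 30, 30]

Evaluation trace:
choose[1, 4, 1] @ H3
  branch[0] choose=1:
    throw(2) @ H2 caught ⇒ 30
    H3 returns [30]
  branch[1] choose=4:
    throw(2) @ H2 caught ⇒ 30
    H3 returns [30]
  branch[2] choose=1:
    throw(2) @ H2 caught ⇒ 30
    H3 returns [30]
= [30, 30, 30]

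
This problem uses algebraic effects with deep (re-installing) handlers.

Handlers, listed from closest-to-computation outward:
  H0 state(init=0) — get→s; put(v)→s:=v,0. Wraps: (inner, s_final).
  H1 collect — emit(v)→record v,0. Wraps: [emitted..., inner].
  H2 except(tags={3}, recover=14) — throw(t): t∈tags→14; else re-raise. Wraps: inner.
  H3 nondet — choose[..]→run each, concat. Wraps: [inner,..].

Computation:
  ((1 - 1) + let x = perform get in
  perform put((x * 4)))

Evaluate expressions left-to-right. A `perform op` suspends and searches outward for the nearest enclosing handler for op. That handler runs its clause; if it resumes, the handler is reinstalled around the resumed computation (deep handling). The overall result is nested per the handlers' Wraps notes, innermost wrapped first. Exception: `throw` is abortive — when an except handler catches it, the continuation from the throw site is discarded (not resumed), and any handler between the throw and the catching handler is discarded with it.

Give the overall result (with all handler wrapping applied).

Answer: [[(0, 0)]]

Step-by-step:
get @ H0 ⇒ 0
put(0) @ H0 ⇒ s:=0
H0 returns (0, 0)
H1 returns [(0, 0)]
H2 returns [(0, 0)]
H3 returns [[(0, 0)]]
= [[(0, 0)]]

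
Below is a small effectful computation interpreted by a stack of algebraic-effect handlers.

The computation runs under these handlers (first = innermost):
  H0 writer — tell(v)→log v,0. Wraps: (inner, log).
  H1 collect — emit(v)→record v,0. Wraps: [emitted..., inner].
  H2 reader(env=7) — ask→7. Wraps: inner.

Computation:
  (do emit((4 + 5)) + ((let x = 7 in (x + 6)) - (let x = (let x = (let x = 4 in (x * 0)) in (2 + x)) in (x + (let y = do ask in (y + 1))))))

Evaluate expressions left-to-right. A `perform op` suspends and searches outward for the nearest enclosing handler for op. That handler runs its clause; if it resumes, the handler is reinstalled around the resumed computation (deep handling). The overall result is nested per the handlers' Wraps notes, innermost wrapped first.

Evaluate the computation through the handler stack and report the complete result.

Answer: [9, (3, ())]

Evaluation trace:
emit(9) @ H1 ⇒ out+=9
ask @ H2 ⇒ 7
H0 returns (3, ())
H1 returns [9, (3, ())]
H2 returns [9, (3, ())]
= [9, (3, ())]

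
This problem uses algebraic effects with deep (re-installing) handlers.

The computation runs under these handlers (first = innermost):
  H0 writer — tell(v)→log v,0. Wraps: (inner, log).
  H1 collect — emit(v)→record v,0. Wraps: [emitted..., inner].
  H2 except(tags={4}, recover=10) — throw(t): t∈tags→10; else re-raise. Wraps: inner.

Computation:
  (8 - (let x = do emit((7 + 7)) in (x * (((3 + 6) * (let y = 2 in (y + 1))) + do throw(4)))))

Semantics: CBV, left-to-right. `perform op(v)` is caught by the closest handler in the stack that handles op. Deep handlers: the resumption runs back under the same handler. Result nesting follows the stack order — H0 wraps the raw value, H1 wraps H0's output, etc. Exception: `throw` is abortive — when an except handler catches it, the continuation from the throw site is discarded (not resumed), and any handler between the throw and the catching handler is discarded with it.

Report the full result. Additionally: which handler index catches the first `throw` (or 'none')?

Answer: 10 ; first throw caught by: H2

Step-by-step:
emit(14) @ H1 ⇒ out+=14
throw(4) @ H2 caught ⇒ 10
= 10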